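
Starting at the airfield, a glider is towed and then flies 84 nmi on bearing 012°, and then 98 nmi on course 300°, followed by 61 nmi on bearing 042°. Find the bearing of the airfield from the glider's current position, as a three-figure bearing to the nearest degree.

171°

Leg 1 (012°, 84 nmi): east 84 sin 12° = 17.46, north 84 cos 12° = 82.16
Leg 2 (300°, 98 nmi): east 98 sin 300° = -84.87, north 98 cos 300° = 49.00
Leg 3 (042°, 61 nmi): east 61 sin 42° = 40.82, north 61 cos 42° = 45.33
Net displacement: -26.59 east, 176.50 north. Direction back to start is (26.59, -176.50): bearing = atan2(26.59, -176.50) mod 360° = 171.43° ≈ 171°.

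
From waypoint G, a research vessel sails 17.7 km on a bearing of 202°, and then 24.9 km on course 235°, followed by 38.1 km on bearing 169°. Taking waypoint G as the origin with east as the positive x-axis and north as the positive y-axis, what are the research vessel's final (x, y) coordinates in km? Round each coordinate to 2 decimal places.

(-19.76, -68.09)

Leg 1 (202°, 17.7 km): east 17.7 sin 202° = -6.63, north 17.7 cos 202° = -16.41
Leg 2 (235°, 24.9 km): east 24.9 sin 235° = -20.40, north 24.9 cos 235° = -14.28
Leg 3 (169°, 38.1 km): east 38.1 sin 169° = 7.27, north 38.1 cos 169° = -37.40
Summing: -19.76 km east, -68.09 km north → (-19.76, -68.09).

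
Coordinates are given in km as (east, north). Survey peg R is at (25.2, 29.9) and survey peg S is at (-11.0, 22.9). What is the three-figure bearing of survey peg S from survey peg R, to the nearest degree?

259°

Δeast = -11.0 − 25.2 = -36.20; Δnorth = 22.9 − 29.9 = -7.00.
Bearing = atan2(Δeast, Δnorth) mod 360° = 259.06° ≈ 259°.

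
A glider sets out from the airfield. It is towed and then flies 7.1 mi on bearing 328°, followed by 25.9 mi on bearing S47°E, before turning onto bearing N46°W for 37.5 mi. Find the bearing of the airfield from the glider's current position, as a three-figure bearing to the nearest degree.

Leg 1 (328°, 7.1 mi): east 7.1 sin 328° = -3.76, north 7.1 cos 328° = 6.02
Leg 2 (S47°E, 25.9 mi): east 25.9 sin 133° = 18.94, north 25.9 cos 133° = -17.66
Leg 3 (N46°W, 37.5 mi): east 37.5 sin 314° = -26.98, north 37.5 cos 314° = 26.05
Net displacement: -11.80 east, 14.41 north. Direction back to start is (11.80, -14.41): bearing = atan2(11.80, -14.41) mod 360° = 140.69° ≈ 141°.

141°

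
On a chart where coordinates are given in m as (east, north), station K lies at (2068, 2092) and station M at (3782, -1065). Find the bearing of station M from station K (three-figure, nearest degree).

152°

Δeast = 3782 − 2068 = 1714.00; Δnorth = -1065 − 2092 = -3157.00.
Bearing = atan2(Δeast, Δnorth) mod 360° = 151.50° ≈ 152°.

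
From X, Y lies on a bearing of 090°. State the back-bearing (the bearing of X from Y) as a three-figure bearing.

Back-bearing = 090° + 180° = 270°.

270°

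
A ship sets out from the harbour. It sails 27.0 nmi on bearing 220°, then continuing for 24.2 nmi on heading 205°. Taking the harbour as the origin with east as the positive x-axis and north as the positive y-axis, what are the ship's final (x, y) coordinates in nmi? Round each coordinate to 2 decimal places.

Leg 1 (220°, 27.0 nmi): east 27.0 sin 220° = -17.36, north 27.0 cos 220° = -20.68
Leg 2 (205°, 24.2 nmi): east 24.2 sin 205° = -10.23, north 24.2 cos 205° = -21.93
Summing: -27.58 nmi east, -42.62 nmi north → (-27.58, -42.62).

(-27.58, -42.62)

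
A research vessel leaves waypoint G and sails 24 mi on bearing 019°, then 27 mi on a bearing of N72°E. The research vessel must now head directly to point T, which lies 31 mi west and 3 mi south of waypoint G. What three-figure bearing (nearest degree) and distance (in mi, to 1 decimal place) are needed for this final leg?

242°, 72.9 mi

Leg 1 (019°, 24 mi): east 24 sin 19° = 7.81, north 24 cos 19° = 22.69
Leg 2 (N72°E, 27 mi): east 27 sin 72° = 25.68, north 27 cos 72° = 8.34
Current position: (33.49, 31.04). Target: (-31, -3). Remaining: Δeast = -64.49, Δnorth = -34.04.
Bearing = atan2(-64.49, -34.04) mod 360° = 242.18°; distance = √((-64.49)² + (-34.04)²) = 72.922 mi.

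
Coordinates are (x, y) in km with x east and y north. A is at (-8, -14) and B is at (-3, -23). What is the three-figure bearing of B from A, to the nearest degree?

Δeast = -3 − -8 = 5.00; Δnorth = -23 − -14 = -9.00.
Bearing = atan2(Δeast, Δnorth) mod 360° = 150.95° ≈ 151°.

151°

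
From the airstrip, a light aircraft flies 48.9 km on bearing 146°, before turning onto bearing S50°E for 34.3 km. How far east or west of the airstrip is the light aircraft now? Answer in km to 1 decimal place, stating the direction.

53.6 km east

Leg 1 (146°, 48.9 km): east 48.9 sin 146° = 27.34, north 48.9 cos 146° = -40.54
Leg 2 (S50°E, 34.3 km): east 34.3 sin 130° = 26.28, north 34.3 cos 130° = -22.05
Net east component: 53.62 km.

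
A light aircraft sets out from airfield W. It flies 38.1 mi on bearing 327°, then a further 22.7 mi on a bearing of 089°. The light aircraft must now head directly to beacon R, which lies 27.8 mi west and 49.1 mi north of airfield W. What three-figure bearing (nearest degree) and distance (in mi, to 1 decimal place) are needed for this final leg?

Leg 1 (327°, 38.1 mi): east 38.1 sin 327° = -20.75, north 38.1 cos 327° = 31.95
Leg 2 (089°, 22.7 mi): east 22.7 sin 89° = 22.70, north 22.7 cos 89° = 0.40
Current position: (1.95, 32.35). Target: (-27.8, 49.1). Remaining: Δeast = -29.75, Δnorth = 16.75.
Bearing = atan2(-29.75, 16.75) mod 360° = 299.38°; distance = √((-29.75)² + (16.75)²) = 34.138 mi.

299°, 34.1 mi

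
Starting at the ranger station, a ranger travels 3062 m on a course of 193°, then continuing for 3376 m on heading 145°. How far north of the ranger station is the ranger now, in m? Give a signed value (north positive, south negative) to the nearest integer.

Leg 1 (193°, 3062 m): east 3062 sin 193° = -688.80, north 3062 cos 193° = -2983.52
Leg 2 (145°, 3376 m): east 3376 sin 145° = 1936.39, north 3376 cos 145° = -2765.46
Net north component: -5748.98 m.

-5749 m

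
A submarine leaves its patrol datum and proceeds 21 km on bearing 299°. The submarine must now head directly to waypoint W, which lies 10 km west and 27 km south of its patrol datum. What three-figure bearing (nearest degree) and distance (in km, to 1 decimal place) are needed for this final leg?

Leg 1 (299°, 21 km): east 21 sin 299° = -18.37, north 21 cos 299° = 10.18
Current position: (-18.37, 10.18). Target: (-10, -27). Remaining: Δeast = 8.37, Δnorth = -37.18.
Bearing = atan2(8.37, -37.18) mod 360° = 167.32°; distance = √((8.37)² + (-37.18)²) = 38.111 km.

167°, 38.1 km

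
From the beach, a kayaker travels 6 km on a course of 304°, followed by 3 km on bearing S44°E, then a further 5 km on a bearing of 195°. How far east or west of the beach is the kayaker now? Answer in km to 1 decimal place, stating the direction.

4.2 km west

Leg 1 (304°, 6 km): east 6 sin 304° = -4.97, north 6 cos 304° = 3.36
Leg 2 (S44°E, 3 km): east 3 sin 136° = 2.08, north 3 cos 136° = -2.16
Leg 3 (195°, 5 km): east 5 sin 195° = -1.29, north 5 cos 195° = -4.83
Net east component: -4.18 km.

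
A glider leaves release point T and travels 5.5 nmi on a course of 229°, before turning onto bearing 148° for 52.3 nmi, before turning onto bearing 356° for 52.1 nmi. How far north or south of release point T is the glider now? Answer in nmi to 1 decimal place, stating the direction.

Leg 1 (229°, 5.5 nmi): east 5.5 sin 229° = -4.15, north 5.5 cos 229° = -3.61
Leg 2 (148°, 52.3 nmi): east 52.3 sin 148° = 27.71, north 52.3 cos 148° = -44.35
Leg 3 (356°, 52.1 nmi): east 52.1 sin 356° = -3.63, north 52.1 cos 356° = 51.97
Net north component: 4.01 nmi.

4.0 nmi north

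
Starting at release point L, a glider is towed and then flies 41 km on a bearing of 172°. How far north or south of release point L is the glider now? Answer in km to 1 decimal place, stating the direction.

Leg 1 (172°, 41 km): east 41 sin 172° = 5.71, north 41 cos 172° = -40.60
Net north component: -40.60 km.

40.6 km south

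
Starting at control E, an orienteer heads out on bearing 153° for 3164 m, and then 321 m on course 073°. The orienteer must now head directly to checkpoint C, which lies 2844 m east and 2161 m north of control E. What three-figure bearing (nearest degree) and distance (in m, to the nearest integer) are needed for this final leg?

Leg 1 (153°, 3164 m): east 3164 sin 153° = 1436.43, north 3164 cos 153° = -2819.14
Leg 2 (073°, 321 m): east 321 sin 73° = 306.97, north 321 cos 73° = 93.85
Current position: (1743.40, -2725.29). Target: (2844, 2161). Remaining: Δeast = 1100.60, Δnorth = 4886.29.
Bearing = atan2(1100.60, 4886.29) mod 360° = 12.69°; distance = √((1100.60)² + (4886.29)²) = 5008.711 m.

013°, 5009 m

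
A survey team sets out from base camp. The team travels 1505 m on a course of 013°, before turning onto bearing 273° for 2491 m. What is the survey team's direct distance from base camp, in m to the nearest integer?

Leg 1 (013°, 1505 m): east 1505 sin 13° = 338.55, north 1505 cos 13° = 1466.43
Leg 2 (273°, 2491 m): east 2491 sin 273° = -2487.59, north 2491 cos 273° = 130.37
Net: -2149.03 east, 1596.80 north. Distance = √((-2149.03)² + (1596.80)²) = 2677.332 m.

2677 m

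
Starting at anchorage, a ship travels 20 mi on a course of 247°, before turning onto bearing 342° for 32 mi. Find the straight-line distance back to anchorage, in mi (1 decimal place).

Leg 1 (247°, 20 mi): east 20 sin 247° = -18.41, north 20 cos 247° = -7.81
Leg 2 (342°, 32 mi): east 32 sin 342° = -9.89, north 32 cos 342° = 30.43
Net: -28.30 east, 22.62 north. Distance = √((-28.30)² + (22.62)²) = 36.228 mi.

36.2 mi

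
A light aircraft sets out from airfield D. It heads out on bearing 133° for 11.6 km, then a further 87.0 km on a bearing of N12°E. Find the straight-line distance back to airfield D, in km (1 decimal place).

81.6 km

Leg 1 (133°, 11.6 km): east 11.6 sin 133° = 8.48, north 11.6 cos 133° = -7.91
Leg 2 (N12°E, 87.0 km): east 87.0 sin 12° = 18.09, north 87.0 cos 12° = 85.10
Net: 26.57 east, 77.19 north. Distance = √((26.57)² + (77.19)²) = 81.633 km.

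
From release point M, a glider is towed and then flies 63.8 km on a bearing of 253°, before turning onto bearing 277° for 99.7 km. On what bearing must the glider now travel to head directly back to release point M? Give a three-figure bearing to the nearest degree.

088°

Leg 1 (253°, 63.8 km): east 63.8 sin 253° = -61.01, north 63.8 cos 253° = -18.65
Leg 2 (277°, 99.7 km): east 99.7 sin 277° = -98.96, north 99.7 cos 277° = 12.15
Net displacement: -159.97 east, -6.50 north. Direction back to start is (159.97, 6.50): bearing = atan2(159.97, 6.50) mod 360° = 87.67° ≈ 088°.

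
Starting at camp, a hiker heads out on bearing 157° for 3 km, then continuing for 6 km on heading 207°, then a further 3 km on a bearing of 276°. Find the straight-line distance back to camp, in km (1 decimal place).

Leg 1 (157°, 3 km): east 3 sin 157° = 1.17, north 3 cos 157° = -2.76
Leg 2 (207°, 6 km): east 6 sin 207° = -2.72, north 6 cos 207° = -5.35
Leg 3 (276°, 3 km): east 3 sin 276° = -2.98, north 3 cos 276° = 0.31
Net: -4.54 east, -7.79 north. Distance = √((-4.54)² + (-7.79)²) = 9.017 km.

9.0 km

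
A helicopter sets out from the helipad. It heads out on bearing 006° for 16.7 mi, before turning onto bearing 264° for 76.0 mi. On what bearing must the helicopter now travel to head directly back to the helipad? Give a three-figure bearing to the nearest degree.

Leg 1 (006°, 16.7 mi): east 16.7 sin 6° = 1.75, north 16.7 cos 6° = 16.61
Leg 2 (264°, 76.0 mi): east 76.0 sin 264° = -75.58, north 76.0 cos 264° = -7.94
Net displacement: -73.84 east, 8.66 north. Direction back to start is (73.84, -8.66): bearing = atan2(73.84, -8.66) mod 360° = 96.69° ≈ 097°.

097°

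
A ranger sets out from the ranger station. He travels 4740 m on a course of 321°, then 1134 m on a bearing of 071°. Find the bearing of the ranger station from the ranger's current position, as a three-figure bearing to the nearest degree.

155°

Leg 1 (321°, 4740 m): east 4740 sin 321° = -2982.98, north 4740 cos 321° = 3683.67
Leg 2 (071°, 1134 m): east 1134 sin 71° = 1072.22, north 1134 cos 71° = 369.19
Net displacement: -1910.76 east, 4052.87 north. Direction back to start is (1910.76, -4052.87): bearing = atan2(1910.76, -4052.87) mod 360° = 154.76° ≈ 155°.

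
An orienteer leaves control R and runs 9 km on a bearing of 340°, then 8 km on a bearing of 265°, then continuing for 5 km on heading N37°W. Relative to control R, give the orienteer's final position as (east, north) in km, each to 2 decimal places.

Leg 1 (340°, 9 km): east 9 sin 340° = -3.08, north 9 cos 340° = 8.46
Leg 2 (265°, 8 km): east 8 sin 265° = -7.97, north 8 cos 265° = -0.70
Leg 3 (N37°W, 5 km): east 5 sin 323° = -3.01, north 5 cos 323° = 3.99
Summing: -14.06 km east, 11.75 km north → (-14.06, 11.75).

(-14.06, 11.75)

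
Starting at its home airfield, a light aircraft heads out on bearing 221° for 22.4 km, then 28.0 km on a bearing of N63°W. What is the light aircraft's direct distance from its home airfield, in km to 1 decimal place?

Leg 1 (221°, 22.4 km): east 22.4 sin 221° = -14.70, north 22.4 cos 221° = -16.91
Leg 2 (N63°W, 28.0 km): east 28.0 sin 297° = -24.95, north 28.0 cos 297° = 12.71
Net: -39.64 east, -4.19 north. Distance = √((-39.64)² + (-4.19)²) = 39.865 km.

39.9 km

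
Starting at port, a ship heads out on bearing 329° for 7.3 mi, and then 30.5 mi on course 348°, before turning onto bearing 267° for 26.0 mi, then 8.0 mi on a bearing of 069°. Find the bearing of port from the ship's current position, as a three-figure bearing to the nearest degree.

Leg 1 (329°, 7.3 mi): east 7.3 sin 329° = -3.76, north 7.3 cos 329° = 6.26
Leg 2 (348°, 30.5 mi): east 30.5 sin 348° = -6.34, north 30.5 cos 348° = 29.83
Leg 3 (267°, 26.0 mi): east 26.0 sin 267° = -25.96, north 26.0 cos 267° = -1.36
Leg 4 (069°, 8.0 mi): east 8.0 sin 69° = 7.47, north 8.0 cos 69° = 2.87
Net displacement: -28.60 east, 37.60 north. Direction back to start is (28.60, -37.60): bearing = atan2(28.60, -37.60) mod 360° = 142.74° ≈ 143°.

143°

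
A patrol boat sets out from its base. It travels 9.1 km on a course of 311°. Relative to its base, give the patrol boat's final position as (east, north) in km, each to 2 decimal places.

Leg 1 (311°, 9.1 km): east 9.1 sin 311° = -6.87, north 9.1 cos 311° = 5.97
Summing: -6.87 km east, 5.97 km north → (-6.87, 5.97).

(-6.87, 5.97)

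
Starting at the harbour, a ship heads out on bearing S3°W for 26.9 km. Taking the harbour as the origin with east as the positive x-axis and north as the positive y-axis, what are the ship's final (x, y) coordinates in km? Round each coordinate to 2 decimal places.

(-1.41, -26.86)

Leg 1 (S3°W, 26.9 km): east 26.9 sin 183° = -1.41, north 26.9 cos 183° = -26.86
Summing: -1.41 km east, -26.86 km north → (-1.41, -26.86).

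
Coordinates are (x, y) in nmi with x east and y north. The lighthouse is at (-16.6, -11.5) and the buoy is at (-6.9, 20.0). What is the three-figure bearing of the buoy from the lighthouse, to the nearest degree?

017°

Δeast = -6.9 − -16.6 = 9.70; Δnorth = 20.0 − -11.5 = 31.50.
Bearing = atan2(Δeast, Δnorth) mod 360° = 17.12° ≈ 017°.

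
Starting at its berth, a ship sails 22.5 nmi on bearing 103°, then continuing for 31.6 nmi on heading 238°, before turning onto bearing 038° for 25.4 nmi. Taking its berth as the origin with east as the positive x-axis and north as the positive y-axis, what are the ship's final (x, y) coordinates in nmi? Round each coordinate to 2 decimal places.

Leg 1 (103°, 22.5 nmi): east 22.5 sin 103° = 21.92, north 22.5 cos 103° = -5.06
Leg 2 (238°, 31.6 nmi): east 31.6 sin 238° = -26.80, north 31.6 cos 238° = -16.75
Leg 3 (038°, 25.4 nmi): east 25.4 sin 38° = 15.64, north 25.4 cos 38° = 20.02
Summing: 10.76 nmi east, -1.79 nmi north → (10.76, -1.79).

(10.76, -1.79)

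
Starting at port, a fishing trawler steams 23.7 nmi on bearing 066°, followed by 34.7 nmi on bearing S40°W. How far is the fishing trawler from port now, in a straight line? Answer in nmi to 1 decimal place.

Leg 1 (066°, 23.7 nmi): east 23.7 sin 66° = 21.65, north 23.7 cos 66° = 9.64
Leg 2 (S40°W, 34.7 nmi): east 34.7 sin 220° = -22.30, north 34.7 cos 220° = -26.58
Net: -0.65 east, -16.94 north. Distance = √((-0.65)² + (-16.94)²) = 16.955 nmi.

17.0 nmi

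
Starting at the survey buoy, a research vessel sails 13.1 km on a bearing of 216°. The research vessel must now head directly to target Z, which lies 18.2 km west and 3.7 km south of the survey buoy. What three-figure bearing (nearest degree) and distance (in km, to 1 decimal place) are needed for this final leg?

Leg 1 (216°, 13.1 km): east 13.1 sin 216° = -7.70, north 13.1 cos 216° = -10.60
Current position: (-7.70, -10.60). Target: (-18.2, -3.7). Remaining: Δeast = -10.50, Δnorth = 6.90.
Bearing = atan2(-10.50, 6.90) mod 360° = 303.30°; distance = √((-10.50)² + (6.90)²) = 12.563 km.

303°, 12.6 km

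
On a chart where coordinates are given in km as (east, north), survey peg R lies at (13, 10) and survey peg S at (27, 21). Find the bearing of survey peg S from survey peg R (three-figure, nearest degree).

Δeast = 27 − 13 = 14.00; Δnorth = 21 − 10 = 11.00.
Bearing = atan2(Δeast, Δnorth) mod 360° = 51.84° ≈ 052°.

052°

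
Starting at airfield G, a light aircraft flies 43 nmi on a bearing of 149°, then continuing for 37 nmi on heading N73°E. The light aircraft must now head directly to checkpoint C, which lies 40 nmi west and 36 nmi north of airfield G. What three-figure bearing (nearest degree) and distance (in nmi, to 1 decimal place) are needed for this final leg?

Leg 1 (149°, 43 nmi): east 43 sin 149° = 22.15, north 43 cos 149° = -36.86
Leg 2 (N73°E, 37 nmi): east 37 sin 73° = 35.38, north 37 cos 73° = 10.82
Current position: (57.53, -26.04). Target: (-40, 36). Remaining: Δeast = -97.53, Δnorth = 62.04.
Bearing = atan2(-97.53, 62.04) mod 360° = 302.46°; distance = √((-97.53)² + (62.04)²) = 115.590 nmi.

302°, 115.6 nmi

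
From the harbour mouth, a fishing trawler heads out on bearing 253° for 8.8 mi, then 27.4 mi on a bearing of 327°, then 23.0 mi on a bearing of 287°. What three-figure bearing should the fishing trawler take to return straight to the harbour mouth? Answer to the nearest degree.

Leg 1 (253°, 8.8 mi): east 8.8 sin 253° = -8.42, north 8.8 cos 253° = -2.57
Leg 2 (327°, 27.4 mi): east 27.4 sin 327° = -14.92, north 27.4 cos 327° = 22.98
Leg 3 (287°, 23.0 mi): east 23.0 sin 287° = -22.00, north 23.0 cos 287° = 6.72
Net displacement: -45.33 east, 27.13 north. Direction back to start is (45.33, -27.13): bearing = atan2(45.33, -27.13) mod 360° = 120.90° ≈ 121°.

121°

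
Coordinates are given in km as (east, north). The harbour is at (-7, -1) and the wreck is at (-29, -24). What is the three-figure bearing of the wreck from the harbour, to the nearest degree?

Δeast = -29 − -7 = -22.00; Δnorth = -24 − -1 = -23.00.
Bearing = atan2(Δeast, Δnorth) mod 360° = 223.73° ≈ 224°.

224°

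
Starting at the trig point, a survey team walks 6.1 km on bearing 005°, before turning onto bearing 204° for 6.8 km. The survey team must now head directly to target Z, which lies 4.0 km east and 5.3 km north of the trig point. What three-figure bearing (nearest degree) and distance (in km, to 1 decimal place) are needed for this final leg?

Leg 1 (005°, 6.1 km): east 6.1 sin 5° = 0.53, north 6.1 cos 5° = 6.08
Leg 2 (204°, 6.8 km): east 6.8 sin 204° = -2.77, north 6.8 cos 204° = -6.21
Current position: (-2.23, -0.14). Target: (4.0, 5.3). Remaining: Δeast = 6.23, Δnorth = 5.44.
Bearing = atan2(6.23, 5.44) mod 360° = 48.92°; distance = √((6.23)² + (5.44)²) = 8.271 km.

049°, 8.3 km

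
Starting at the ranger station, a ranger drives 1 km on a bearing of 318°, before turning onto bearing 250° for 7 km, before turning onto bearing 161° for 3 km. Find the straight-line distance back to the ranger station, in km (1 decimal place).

Leg 1 (318°, 1 km): east 1 sin 318° = -0.67, north 1 cos 318° = 0.74
Leg 2 (250°, 7 km): east 7 sin 250° = -6.58, north 7 cos 250° = -2.39
Leg 3 (161°, 3 km): east 3 sin 161° = 0.98, north 3 cos 161° = -2.84
Net: -6.27 east, -4.49 north. Distance = √((-6.27)² + (-4.49)²) = 7.711 km.

7.7 km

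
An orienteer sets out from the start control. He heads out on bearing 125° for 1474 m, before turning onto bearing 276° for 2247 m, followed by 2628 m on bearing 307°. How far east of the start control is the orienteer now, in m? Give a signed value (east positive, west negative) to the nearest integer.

-3126 m

Leg 1 (125°, 1474 m): east 1474 sin 125° = 1207.43, north 1474 cos 125° = -845.45
Leg 2 (276°, 2247 m): east 2247 sin 276° = -2234.69, north 2247 cos 276° = 234.88
Leg 3 (307°, 2628 m): east 2628 sin 307° = -2098.81, north 2628 cos 307° = 1581.57
Net east component: -3126.07 m.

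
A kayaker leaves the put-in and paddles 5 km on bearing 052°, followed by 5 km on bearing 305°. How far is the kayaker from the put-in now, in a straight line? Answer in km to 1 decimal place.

Leg 1 (052°, 5 km): east 5 sin 52° = 3.94, north 5 cos 52° = 3.08
Leg 2 (305°, 5 km): east 5 sin 305° = -4.10, north 5 cos 305° = 2.87
Net: -0.16 east, 5.95 north. Distance = √((-0.16)² + (5.95)²) = 5.948 km.

5.9 km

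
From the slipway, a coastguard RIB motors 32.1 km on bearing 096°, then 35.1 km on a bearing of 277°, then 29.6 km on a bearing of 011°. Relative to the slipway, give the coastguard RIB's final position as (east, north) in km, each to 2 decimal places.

Leg 1 (096°, 32.1 km): east 32.1 sin 96° = 31.92, north 32.1 cos 96° = -3.36
Leg 2 (277°, 35.1 km): east 35.1 sin 277° = -34.84, north 35.1 cos 277° = 4.28
Leg 3 (011°, 29.6 km): east 29.6 sin 11° = 5.65, north 29.6 cos 11° = 29.06
Summing: 2.73 km east, 29.98 km north → (2.73, 29.98).

(2.73, 29.98)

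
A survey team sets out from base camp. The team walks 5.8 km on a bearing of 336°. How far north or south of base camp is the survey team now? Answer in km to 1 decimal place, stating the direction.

Leg 1 (336°, 5.8 km): east 5.8 sin 336° = -2.36, north 5.8 cos 336° = 5.30
Net north component: 5.30 km.

5.3 km north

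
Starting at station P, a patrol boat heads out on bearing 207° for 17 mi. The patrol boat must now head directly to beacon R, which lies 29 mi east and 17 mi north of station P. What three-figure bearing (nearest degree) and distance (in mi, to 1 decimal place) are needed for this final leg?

Leg 1 (207°, 17 mi): east 17 sin 207° = -7.72, north 17 cos 207° = -15.15
Current position: (-7.72, -15.15). Target: (29, 17). Remaining: Δeast = 36.72, Δnorth = 32.15.
Bearing = atan2(36.72, 32.15) mod 360° = 48.80°; distance = √((36.72)² + (32.15)²) = 48.802 mi.

049°, 48.8 mi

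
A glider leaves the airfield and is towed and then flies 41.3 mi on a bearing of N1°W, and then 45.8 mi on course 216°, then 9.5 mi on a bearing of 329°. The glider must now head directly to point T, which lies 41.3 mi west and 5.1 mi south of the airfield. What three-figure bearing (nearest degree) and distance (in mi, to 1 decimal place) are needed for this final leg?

Leg 1 (N1°W, 41.3 mi): east 41.3 sin 359° = -0.72, north 41.3 cos 359° = 41.29
Leg 2 (216°, 45.8 mi): east 45.8 sin 216° = -26.92, north 45.8 cos 216° = -37.05
Leg 3 (329°, 9.5 mi): east 9.5 sin 329° = -4.89, north 9.5 cos 329° = 8.14
Current position: (-32.53, 12.38). Target: (-41.3, -5.1). Remaining: Δeast = -8.77, Δnorth = -17.48.
Bearing = atan2(-8.77, -17.48) mod 360° = 206.63°; distance = √((-8.77)² + (-17.48)²) = 19.558 mi.

207°, 19.6 mi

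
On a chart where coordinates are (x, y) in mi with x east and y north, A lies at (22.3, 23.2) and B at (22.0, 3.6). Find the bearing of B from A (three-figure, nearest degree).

Δeast = 22.0 − 22.3 = -0.30; Δnorth = 3.6 − 23.2 = -19.60.
Bearing = atan2(Δeast, Δnorth) mod 360° = 180.88° ≈ 181°.

181°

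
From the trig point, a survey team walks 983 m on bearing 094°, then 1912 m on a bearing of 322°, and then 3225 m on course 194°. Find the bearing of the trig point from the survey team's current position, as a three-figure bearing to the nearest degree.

030°

Leg 1 (094°, 983 m): east 983 sin 94° = 980.61, north 983 cos 94° = -68.57
Leg 2 (322°, 1912 m): east 1912 sin 322° = -1177.14, north 1912 cos 322° = 1506.68
Leg 3 (194°, 3225 m): east 3225 sin 194° = -780.20, north 3225 cos 194° = -3129.20
Net displacement: -976.74 east, -1691.10 north. Direction back to start is (976.74, 1691.10): bearing = atan2(976.74, 1691.10) mod 360° = 30.01° ≈ 030°.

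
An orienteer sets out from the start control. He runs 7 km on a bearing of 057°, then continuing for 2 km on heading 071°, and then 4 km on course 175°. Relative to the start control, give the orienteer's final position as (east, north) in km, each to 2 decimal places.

Leg 1 (057°, 7 km): east 7 sin 57° = 5.87, north 7 cos 57° = 3.81
Leg 2 (071°, 2 km): east 2 sin 71° = 1.89, north 2 cos 71° = 0.65
Leg 3 (175°, 4 km): east 4 sin 175° = 0.35, north 4 cos 175° = -3.98
Summing: 8.11 km east, 0.48 km north → (8.11, 0.48).

(8.11, 0.48)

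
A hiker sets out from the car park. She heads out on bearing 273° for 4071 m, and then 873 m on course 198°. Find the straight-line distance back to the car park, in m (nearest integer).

4379 m

Leg 1 (273°, 4071 m): east 4071 sin 273° = -4065.42, north 4071 cos 273° = 213.06
Leg 2 (198°, 873 m): east 873 sin 198° = -269.77, north 873 cos 198° = -830.27
Net: -4335.19 east, -617.21 north. Distance = √((-4335.19)² + (-617.21)²) = 4378.909 m.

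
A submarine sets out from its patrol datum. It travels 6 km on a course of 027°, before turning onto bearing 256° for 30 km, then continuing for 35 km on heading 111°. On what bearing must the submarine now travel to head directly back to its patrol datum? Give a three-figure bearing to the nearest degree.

336°

Leg 1 (027°, 6 km): east 6 sin 27° = 2.72, north 6 cos 27° = 5.35
Leg 2 (256°, 30 km): east 30 sin 256° = -29.11, north 30 cos 256° = -7.26
Leg 3 (111°, 35 km): east 35 sin 111° = 32.68, north 35 cos 111° = -12.54
Net displacement: 6.29 east, -14.45 north. Direction back to start is (-6.29, 14.45): bearing = atan2(-6.29, 14.45) mod 360° = 336.48° ≈ 336°.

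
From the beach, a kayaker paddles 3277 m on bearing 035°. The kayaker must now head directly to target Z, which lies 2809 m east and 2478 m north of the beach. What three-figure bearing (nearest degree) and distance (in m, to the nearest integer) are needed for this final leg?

103°, 952 m

Leg 1 (035°, 3277 m): east 3277 sin 35° = 1879.61, north 3277 cos 35° = 2684.36
Current position: (1879.61, 2684.36). Target: (2809, 2478). Remaining: Δeast = 929.39, Δnorth = -206.36.
Bearing = atan2(929.39, -206.36) mod 360° = 102.52°; distance = √((929.39)² + (-206.36)²) = 952.025 m.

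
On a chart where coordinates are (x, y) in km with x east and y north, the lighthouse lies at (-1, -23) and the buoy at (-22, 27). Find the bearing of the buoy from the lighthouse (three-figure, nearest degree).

Δeast = -22 − -1 = -21.00; Δnorth = 27 − -23 = 50.00.
Bearing = atan2(Δeast, Δnorth) mod 360° = 337.22° ≈ 337°.

337°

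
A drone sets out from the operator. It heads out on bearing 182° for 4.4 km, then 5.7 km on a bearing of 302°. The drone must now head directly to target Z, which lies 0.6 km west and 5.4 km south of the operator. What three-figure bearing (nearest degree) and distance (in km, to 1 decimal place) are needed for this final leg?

133°, 6.0 km

Leg 1 (182°, 4.4 km): east 4.4 sin 182° = -0.15, north 4.4 cos 182° = -4.40
Leg 2 (302°, 5.7 km): east 5.7 sin 302° = -4.83, north 5.7 cos 302° = 3.02
Current position: (-4.99, -1.38). Target: (-0.6, -5.4). Remaining: Δeast = 4.39, Δnorth = -4.02.
Bearing = atan2(4.39, -4.02) mod 360° = 132.52°; distance = √((4.39)² + (-4.02)²) = 5.953 km.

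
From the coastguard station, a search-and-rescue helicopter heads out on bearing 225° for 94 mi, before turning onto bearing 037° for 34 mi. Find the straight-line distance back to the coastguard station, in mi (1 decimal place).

60.5 mi

Leg 1 (225°, 94 mi): east 94 sin 225° = -66.47, north 94 cos 225° = -66.47
Leg 2 (037°, 34 mi): east 34 sin 37° = 20.46, north 34 cos 37° = 27.15
Net: -46.01 east, -39.31 north. Distance = √((-46.01)² + (-39.31)²) = 60.516 mi.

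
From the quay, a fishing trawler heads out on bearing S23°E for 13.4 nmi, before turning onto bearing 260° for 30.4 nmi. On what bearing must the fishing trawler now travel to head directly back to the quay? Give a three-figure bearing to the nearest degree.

055°

Leg 1 (S23°E, 13.4 nmi): east 13.4 sin 157° = 5.24, north 13.4 cos 157° = -12.33
Leg 2 (260°, 30.4 nmi): east 30.4 sin 260° = -29.94, north 30.4 cos 260° = -5.28
Net displacement: -24.70 east, -17.61 north. Direction back to start is (24.70, 17.61): bearing = atan2(24.70, 17.61) mod 360° = 54.51° ≈ 055°.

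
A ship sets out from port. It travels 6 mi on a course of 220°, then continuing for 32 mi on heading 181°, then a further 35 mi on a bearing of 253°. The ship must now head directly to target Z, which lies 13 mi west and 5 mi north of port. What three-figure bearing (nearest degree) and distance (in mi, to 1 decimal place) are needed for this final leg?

026°, 57.5 mi

Leg 1 (220°, 6 mi): east 6 sin 220° = -3.86, north 6 cos 220° = -4.60
Leg 2 (181°, 32 mi): east 32 sin 181° = -0.56, north 32 cos 181° = -32.00
Leg 3 (253°, 35 mi): east 35 sin 253° = -33.47, north 35 cos 253° = -10.23
Current position: (-37.89, -46.82). Target: (-13, 5). Remaining: Δeast = 24.89, Δnorth = 51.82.
Bearing = atan2(24.89, 51.82) mod 360° = 25.65°; distance = √((24.89)² + (51.82)²) = 57.490 mi.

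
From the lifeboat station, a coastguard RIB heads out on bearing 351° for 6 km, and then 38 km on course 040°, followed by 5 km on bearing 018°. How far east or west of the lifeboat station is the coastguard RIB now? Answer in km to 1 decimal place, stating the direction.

Leg 1 (351°, 6 km): east 6 sin 351° = -0.94, north 6 cos 351° = 5.93
Leg 2 (040°, 38 km): east 38 sin 40° = 24.43, north 38 cos 40° = 29.11
Leg 3 (018°, 5 km): east 5 sin 18° = 1.55, north 5 cos 18° = 4.76
Net east component: 25.03 km.

25.0 km east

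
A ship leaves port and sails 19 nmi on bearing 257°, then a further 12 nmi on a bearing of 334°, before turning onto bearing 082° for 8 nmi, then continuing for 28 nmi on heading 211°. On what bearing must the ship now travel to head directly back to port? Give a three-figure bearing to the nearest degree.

Leg 1 (257°, 19 nmi): east 19 sin 257° = -18.51, north 19 cos 257° = -4.27
Leg 2 (334°, 12 nmi): east 12 sin 334° = -5.26, north 12 cos 334° = 10.79
Leg 3 (082°, 8 nmi): east 8 sin 82° = 7.92, north 8 cos 82° = 1.11
Leg 4 (211°, 28 nmi): east 28 sin 211° = -14.42, north 28 cos 211° = -24.00
Net displacement: -30.27 east, -16.38 north. Direction back to start is (30.27, 16.38): bearing = atan2(30.27, 16.38) mod 360° = 61.59° ≈ 062°.

062°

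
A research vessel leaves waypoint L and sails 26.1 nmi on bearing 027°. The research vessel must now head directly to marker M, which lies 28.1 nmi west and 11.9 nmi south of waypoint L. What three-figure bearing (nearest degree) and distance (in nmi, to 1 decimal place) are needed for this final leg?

229°, 53.2 nmi

Leg 1 (027°, 26.1 nmi): east 26.1 sin 27° = 11.85, north 26.1 cos 27° = 23.26
Current position: (11.85, 23.26). Target: (-28.1, -11.9). Remaining: Δeast = -39.95, Δnorth = -35.16.
Bearing = atan2(-39.95, -35.16) mod 360° = 228.65°; distance = √((-39.95)² + (-35.16)²) = 53.215 nmi.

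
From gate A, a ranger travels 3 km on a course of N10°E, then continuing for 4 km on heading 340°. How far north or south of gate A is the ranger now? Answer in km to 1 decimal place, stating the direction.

6.7 km north

Leg 1 (N10°E, 3 km): east 3 sin 10° = 0.52, north 3 cos 10° = 2.95
Leg 2 (340°, 4 km): east 4 sin 340° = -1.37, north 4 cos 340° = 3.76
Net north component: 6.71 km.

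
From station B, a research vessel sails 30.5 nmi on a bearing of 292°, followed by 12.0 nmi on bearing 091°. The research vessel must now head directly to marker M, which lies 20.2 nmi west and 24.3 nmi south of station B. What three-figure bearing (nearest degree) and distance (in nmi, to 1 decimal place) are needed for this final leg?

Leg 1 (292°, 30.5 nmi): east 30.5 sin 292° = -28.28, north 30.5 cos 292° = 11.43
Leg 2 (091°, 12.0 nmi): east 12.0 sin 91° = 12.00, north 12.0 cos 91° = -0.21
Current position: (-16.28, 11.22). Target: (-20.2, -24.3). Remaining: Δeast = -3.92, Δnorth = -35.52.
Bearing = atan2(-3.92, -35.52) mod 360° = 186.30°; distance = √((-3.92)² + (-35.52)²) = 35.732 nmi.

186°, 35.7 nmi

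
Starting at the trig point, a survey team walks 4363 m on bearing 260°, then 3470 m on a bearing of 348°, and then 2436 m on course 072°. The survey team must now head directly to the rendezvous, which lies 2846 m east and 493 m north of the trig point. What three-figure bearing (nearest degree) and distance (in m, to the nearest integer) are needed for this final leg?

118°, 6258 m

Leg 1 (260°, 4363 m): east 4363 sin 260° = -4296.72, north 4363 cos 260° = -757.63
Leg 2 (348°, 3470 m): east 3470 sin 348° = -721.45, north 3470 cos 348° = 3394.17
Leg 3 (072°, 2436 m): east 2436 sin 72° = 2316.77, north 2436 cos 72° = 752.77
Current position: (-2701.40, 3389.31). Target: (2846, 493). Remaining: Δeast = 5547.40, Δnorth = -2896.31.
Bearing = atan2(5547.40, -2896.31) mod 360° = 117.57°; distance = √((5547.40)² + (-2896.31)²) = 6257.972 m.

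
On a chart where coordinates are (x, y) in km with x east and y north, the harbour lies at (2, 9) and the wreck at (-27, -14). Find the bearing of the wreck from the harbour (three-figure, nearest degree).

232°

Δeast = -27 − 2 = -29.00; Δnorth = -14 − 9 = -23.00.
Bearing = atan2(Δeast, Δnorth) mod 360° = 231.58° ≈ 232°.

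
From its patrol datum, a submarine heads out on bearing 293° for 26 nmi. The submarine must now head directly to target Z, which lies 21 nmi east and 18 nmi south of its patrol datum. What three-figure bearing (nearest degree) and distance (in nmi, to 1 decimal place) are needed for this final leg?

Leg 1 (293°, 26 nmi): east 26 sin 293° = -23.93, north 26 cos 293° = 10.16
Current position: (-23.93, 10.16). Target: (21, -18). Remaining: Δeast = 44.93, Δnorth = -28.16.
Bearing = atan2(44.93, -28.16) mod 360° = 122.07°; distance = √((44.93)² + (-28.16)²) = 53.027 nmi.

122°, 53.0 nmi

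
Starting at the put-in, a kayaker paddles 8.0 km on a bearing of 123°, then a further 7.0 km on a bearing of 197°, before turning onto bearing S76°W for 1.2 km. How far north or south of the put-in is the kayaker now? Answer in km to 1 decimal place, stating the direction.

11.3 km south

Leg 1 (123°, 8.0 km): east 8.0 sin 123° = 6.71, north 8.0 cos 123° = -4.36
Leg 2 (197°, 7.0 km): east 7.0 sin 197° = -2.05, north 7.0 cos 197° = -6.69
Leg 3 (S76°W, 1.2 km): east 1.2 sin 256° = -1.16, north 1.2 cos 256° = -0.29
Net north component: -11.34 km.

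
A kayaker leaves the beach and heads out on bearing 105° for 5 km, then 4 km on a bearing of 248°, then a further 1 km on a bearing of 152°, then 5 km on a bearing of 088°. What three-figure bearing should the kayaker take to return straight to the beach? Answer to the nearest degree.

298°

Leg 1 (105°, 5 km): east 5 sin 105° = 4.83, north 5 cos 105° = -1.29
Leg 2 (248°, 4 km): east 4 sin 248° = -3.71, north 4 cos 248° = -1.50
Leg 3 (152°, 1 km): east 1 sin 152° = 0.47, north 1 cos 152° = -0.88
Leg 4 (088°, 5 km): east 5 sin 88° = 5.00, north 5 cos 88° = 0.17
Net displacement: 6.59 east, -3.50 north. Direction back to start is (-6.59, 3.50): bearing = atan2(-6.59, 3.50) mod 360° = 297.99° ≈ 298°.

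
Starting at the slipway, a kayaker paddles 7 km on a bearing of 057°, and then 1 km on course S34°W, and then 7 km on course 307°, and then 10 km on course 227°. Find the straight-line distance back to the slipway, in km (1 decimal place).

Leg 1 (057°, 7 km): east 7 sin 57° = 5.87, north 7 cos 57° = 3.81
Leg 2 (S34°W, 1 km): east 1 sin 214° = -0.56, north 1 cos 214° = -0.83
Leg 3 (307°, 7 km): east 7 sin 307° = -5.59, north 7 cos 307° = 4.21
Leg 4 (227°, 10 km): east 10 sin 227° = -7.31, north 10 cos 227° = -6.82
Net: -7.59 east, 0.38 north. Distance = √((-7.59)² + (0.38)²) = 7.602 km.

7.6 km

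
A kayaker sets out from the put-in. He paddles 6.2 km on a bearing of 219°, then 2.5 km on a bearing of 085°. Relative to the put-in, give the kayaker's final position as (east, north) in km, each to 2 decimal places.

(-1.41, -4.60)

Leg 1 (219°, 6.2 km): east 6.2 sin 219° = -3.90, north 6.2 cos 219° = -4.82
Leg 2 (085°, 2.5 km): east 2.5 sin 85° = 2.49, north 2.5 cos 85° = 0.22
Summing: -1.41 km east, -4.60 km north → (-1.41, -4.60).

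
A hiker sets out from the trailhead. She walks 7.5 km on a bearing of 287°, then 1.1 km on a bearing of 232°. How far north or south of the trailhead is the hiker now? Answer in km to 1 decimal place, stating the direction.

1.5 km north

Leg 1 (287°, 7.5 km): east 7.5 sin 287° = -7.17, north 7.5 cos 287° = 2.19
Leg 2 (232°, 1.1 km): east 1.1 sin 232° = -0.87, north 1.1 cos 232° = -0.68
Net north component: 1.52 km.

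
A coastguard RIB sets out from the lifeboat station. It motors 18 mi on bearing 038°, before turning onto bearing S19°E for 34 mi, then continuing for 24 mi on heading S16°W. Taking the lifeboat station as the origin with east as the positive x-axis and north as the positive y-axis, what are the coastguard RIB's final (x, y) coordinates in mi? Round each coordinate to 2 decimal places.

Leg 1 (038°, 18 mi): east 18 sin 38° = 11.08, north 18 cos 38° = 14.18
Leg 2 (S19°E, 34 mi): east 34 sin 161° = 11.07, north 34 cos 161° = -32.15
Leg 3 (S16°W, 24 mi): east 24 sin 196° = -6.62, north 24 cos 196° = -23.07
Summing: 15.54 mi east, -41.03 mi north → (15.54, -41.03).

(15.54, -41.03)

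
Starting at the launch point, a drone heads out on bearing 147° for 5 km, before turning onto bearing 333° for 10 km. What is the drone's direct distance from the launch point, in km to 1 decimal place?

Leg 1 (147°, 5 km): east 5 sin 147° = 2.72, north 5 cos 147° = -4.19
Leg 2 (333°, 10 km): east 10 sin 333° = -4.54, north 10 cos 333° = 8.91
Net: -1.82 east, 4.72 north. Distance = √((-1.82)² + (4.72)²) = 5.054 km.

5.1 km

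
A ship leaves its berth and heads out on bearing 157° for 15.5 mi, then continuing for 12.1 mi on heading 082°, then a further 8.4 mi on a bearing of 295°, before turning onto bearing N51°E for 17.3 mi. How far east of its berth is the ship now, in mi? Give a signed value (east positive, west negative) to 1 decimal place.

Leg 1 (157°, 15.5 mi): east 15.5 sin 157° = 6.06, north 15.5 cos 157° = -14.27
Leg 2 (082°, 12.1 mi): east 12.1 sin 82° = 11.98, north 12.1 cos 82° = 1.68
Leg 3 (295°, 8.4 mi): east 8.4 sin 295° = -7.61, north 8.4 cos 295° = 3.55
Leg 4 (N51°E, 17.3 mi): east 17.3 sin 51° = 13.44, north 17.3 cos 51° = 10.89
Net east component: 23.87 mi.

23.9 mi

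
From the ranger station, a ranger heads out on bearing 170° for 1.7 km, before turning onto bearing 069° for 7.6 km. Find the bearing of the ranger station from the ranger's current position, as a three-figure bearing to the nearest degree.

262°

Leg 1 (170°, 1.7 km): east 1.7 sin 170° = 0.30, north 1.7 cos 170° = -1.67
Leg 2 (069°, 7.6 km): east 7.6 sin 69° = 7.10, north 7.6 cos 69° = 2.72
Net displacement: 7.39 east, 1.05 north. Direction back to start is (-7.39, -1.05): bearing = atan2(-7.39, -1.05) mod 360° = 261.92° ≈ 262°.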